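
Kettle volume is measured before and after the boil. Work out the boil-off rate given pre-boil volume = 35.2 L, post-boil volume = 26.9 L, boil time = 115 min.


rate = (V_pre − V_post) / (t_min/60)
rate = (35.2 − 26.9) / (115/60)

4.3304 L/hr


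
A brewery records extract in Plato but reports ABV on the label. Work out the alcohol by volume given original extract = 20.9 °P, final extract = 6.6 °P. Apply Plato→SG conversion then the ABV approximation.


SG = 259/(259 − P);  ABV = (OG − FG)·131.25
OG = 259/(259 − 20.9) = 1.0878
FG = 259/(259 − 6.6) = 1.0261
ABV = (1.0878 − 1.0261)·131.25

8.0888 % ABV


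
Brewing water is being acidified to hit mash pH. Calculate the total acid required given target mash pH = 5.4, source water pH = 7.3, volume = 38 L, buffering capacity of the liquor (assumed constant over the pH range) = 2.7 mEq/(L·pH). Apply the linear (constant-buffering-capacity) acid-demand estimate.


acid = buffering capacity · (pH_source − pH_target) · V
acid = 2.7 · (7.3 − 5.4) · 38

194.9400 mEq


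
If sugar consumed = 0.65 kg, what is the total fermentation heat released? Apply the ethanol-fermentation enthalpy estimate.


Q = m_sugar · 590 kJ/kg
Q = 0.65 · 590

383.5000 kJ


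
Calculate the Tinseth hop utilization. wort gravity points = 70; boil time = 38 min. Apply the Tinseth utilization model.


U = 1.65·0.000125^(GP/1000) · (1 − e^(−0.04·t))/4.15
bigness = 1.65·0.000125^(70/1000) = 0.8796
boil_factor = (1 − e^(−0.04·38))/4.15 = 0.1883
U = 0.8796 · 0.1883

0.1656


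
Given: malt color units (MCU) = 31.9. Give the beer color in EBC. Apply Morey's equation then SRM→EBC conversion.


SRM = 1.4922·MCU^0.6859;  EBC = SRM·1.97
SRM = 1.4922·31.9^0.6859 = 16.0427
EBC = 16.0427·1.97

31.6041 EBC


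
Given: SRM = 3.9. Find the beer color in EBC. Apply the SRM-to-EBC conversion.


EBC = SRM · 1.97
EBC = 3.9 · 1.97

7.6830 EBC


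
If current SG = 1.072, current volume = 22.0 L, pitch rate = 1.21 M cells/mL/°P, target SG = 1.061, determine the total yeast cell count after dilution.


V_w = V·((SG_c−1)/(SG_t−1)−1);  °P = 259 − 259/SG_t;  cells = rate·(V+V_w)·°P
V_w = 22.0·((1.072−1)/(1.061−1)−1) = 3.9672
V_final = 22.0 + 3.9672 = 25.9672
°P = 259 − 259/1.061 = 14.8907
cells = 1.21·25.9672·14.8907

467.8697 billion cells


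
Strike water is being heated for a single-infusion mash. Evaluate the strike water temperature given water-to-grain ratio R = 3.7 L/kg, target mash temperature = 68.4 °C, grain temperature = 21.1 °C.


T_strike = (0.41/R)·(T_mash − T_grain) + T_mash
T_strike = (0.41/3.7)·(68.4 − 21.1) + 68.4

73.6414 °C


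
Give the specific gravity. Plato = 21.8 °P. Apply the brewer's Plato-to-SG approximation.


SG = 259/(259 − P)
SG = 259/(259 − 21.8)

1.0919


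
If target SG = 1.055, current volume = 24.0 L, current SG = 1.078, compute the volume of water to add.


V_water = V·((SG_curr − 1)/(SG_target − 1) − 1)
V_water = 24.0·((1.078 − 1)/(1.055 − 1) − 1)

10.0364 L


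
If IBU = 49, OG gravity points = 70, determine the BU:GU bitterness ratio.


BU:GU = IBU / OG_points
BU:GU = 49 / 70

0.7000


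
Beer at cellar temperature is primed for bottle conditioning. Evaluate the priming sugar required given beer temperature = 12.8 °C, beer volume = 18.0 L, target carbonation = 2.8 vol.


residual = 14.695·(0.01821 + 0.09011·e^(−0.04·T));  sugar = (target − residual)·4.0·V
residual = 14.695·(0.01821 + 0.09011·e^(−0.04·12.8)) = 1.0612
sugar = (2.8 − 1.0612)·4.0·18.0

125.1962 g


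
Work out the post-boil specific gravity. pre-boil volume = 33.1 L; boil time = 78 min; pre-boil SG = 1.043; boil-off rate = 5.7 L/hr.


V_post = V_pre − rate·(t/60);  SG_post = 1 + (SG_pre−1)·V_pre/V_post
V_post = 33.1 − 5.7·(78/60) = 25.6900
SG_post = 1 + (1.043 − 1)·33.1/25.6900

1.0554


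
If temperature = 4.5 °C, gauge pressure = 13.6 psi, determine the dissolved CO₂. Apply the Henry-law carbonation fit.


vols = (P + 14.695)·(0.01821 + 0.09011·e^(−0.04·T))
vols = (13.6 + 14.695)·(0.01821 + 0.09011·e^(−0.04·4.5))

2.6449 volumes


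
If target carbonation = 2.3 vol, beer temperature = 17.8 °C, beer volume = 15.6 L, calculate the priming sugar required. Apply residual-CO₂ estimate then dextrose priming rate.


residual = 14.695·(0.01821 + 0.09011·e^(−0.04·T));  sugar = (target − residual)·4.0·V
residual = 14.695·(0.01821 + 0.09011·e^(−0.04·17.8)) = 0.9173
sugar = (2.3 − 0.9173)·4.0·15.6

86.2796 g


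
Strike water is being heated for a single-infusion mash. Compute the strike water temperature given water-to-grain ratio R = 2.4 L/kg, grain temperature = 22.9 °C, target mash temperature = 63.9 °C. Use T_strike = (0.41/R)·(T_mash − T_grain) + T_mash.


T_strike = (0.41/2.4)·(63.9 − 22.9) + 63.9

70.9042 °C


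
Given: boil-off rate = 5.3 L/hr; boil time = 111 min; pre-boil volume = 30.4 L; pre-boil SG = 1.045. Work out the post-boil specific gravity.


V_post = V_pre − rate·(t/60);  SG_post = 1 + (SG_pre−1)·V_pre/V_post
V_post = 30.4 − 5.3·(111/60) = 20.5950
SG_post = 1 + (1.045 − 1)·30.4/20.5950

1.0664


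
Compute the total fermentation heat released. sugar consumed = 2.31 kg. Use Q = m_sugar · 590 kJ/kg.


Q = 2.31 · 590

1362.9000 kJ


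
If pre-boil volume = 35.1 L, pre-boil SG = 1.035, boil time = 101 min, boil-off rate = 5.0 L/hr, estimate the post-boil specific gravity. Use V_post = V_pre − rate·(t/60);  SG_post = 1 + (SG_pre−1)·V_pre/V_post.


V_post = 35.1 − 5.0·(101/60) = 26.6833
SG_post = 1 + (1.035 − 1)·35.1/26.6833

1.0460


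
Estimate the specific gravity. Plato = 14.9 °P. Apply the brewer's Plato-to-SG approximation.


SG = 259/(259 − P)
SG = 259/(259 − 14.9)

1.0610


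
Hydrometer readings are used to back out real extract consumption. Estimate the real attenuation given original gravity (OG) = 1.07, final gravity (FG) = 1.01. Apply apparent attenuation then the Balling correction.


AA = (OG−FG)/(OG−1)·100;  RA = AA·0.8192
AA = (1.07 − 1.01)/(1.07 − 1)·100 = 85.7143
RA = 85.7143·0.8192

70.2171 %


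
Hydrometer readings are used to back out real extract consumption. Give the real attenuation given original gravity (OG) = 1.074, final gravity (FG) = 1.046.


AA = (OG−FG)/(OG−1)·100;  RA = AA·0.8192
AA = (1.074 − 1.046)/(1.074 − 1)·100 = 37.8378
RA = 37.8378·0.8192

30.9968 %


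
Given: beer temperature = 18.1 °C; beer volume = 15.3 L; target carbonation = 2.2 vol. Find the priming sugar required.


residual = 14.695·(0.01821 + 0.09011·e^(−0.04·T));  sugar = (target − residual)·4.0·V
residual = 14.695·(0.01821 + 0.09011·e^(−0.04·18.1)) = 0.9096
sugar = (2.2 − 0.9096)·4.0·15.3

78.9747 g


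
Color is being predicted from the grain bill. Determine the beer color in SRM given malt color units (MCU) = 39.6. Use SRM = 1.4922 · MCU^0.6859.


SRM = 1.4922 · 39.6^0.6859

18.6074 SRM


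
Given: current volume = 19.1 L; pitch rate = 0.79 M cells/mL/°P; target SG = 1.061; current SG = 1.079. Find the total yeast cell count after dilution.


V_w = V·((SG_c−1)/(SG_t−1)−1);  °P = 259 − 259/SG_t;  cells = rate·(V+V_w)·°P
V_w = 19.1·((1.079−1)/(1.061−1)−1) = 5.6361
V_final = 19.1 + 5.6361 = 24.7361
°P = 259 − 259/1.061 = 14.8907
cells = 0.79·24.7361·14.8907

290.9859 billion cells


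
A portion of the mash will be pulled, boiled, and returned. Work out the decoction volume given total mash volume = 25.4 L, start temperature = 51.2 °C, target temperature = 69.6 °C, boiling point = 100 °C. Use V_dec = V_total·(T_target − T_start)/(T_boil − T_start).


V_dec = 25.4·(69.6 − 51.2)/(100 − 51.2)

9.5770 L


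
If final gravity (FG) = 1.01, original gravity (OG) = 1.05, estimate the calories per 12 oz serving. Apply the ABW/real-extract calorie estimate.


ABW = (OG−FG)·131.25·0.79/FG;  °P = 259 − 259/SG (for OG→OE and FG→AE);  RE = 0.1808·OE + 0.8192·AE;  Cal = (6.9·ABW + 4·(RE−0.1))·FG·3.55
ABW = (1.05 − 1.01)·131.25·0.79/1.01 = 4.1064
OE = 259 − 259/1.05 = 12.3333 °P
AE = 259 − 259/1.01 = 2.5644 °P
RE = 0.1808·12.3333 + 0.8192·2.5644 = 4.3306 °P
Cal = (6.9·4.1064 + 4·(4.3306−0.1))·1.01·3.55

162.2681 kcal


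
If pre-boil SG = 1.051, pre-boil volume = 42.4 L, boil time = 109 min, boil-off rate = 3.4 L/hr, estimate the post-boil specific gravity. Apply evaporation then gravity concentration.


V_post = V_pre − rate·(t/60);  SG_post = 1 + (SG_pre−1)·V_pre/V_post
V_post = 42.4 − 3.4·(109/60) = 36.2233
SG_post = 1 + (1.051 − 1)·42.4/36.2233

1.0597


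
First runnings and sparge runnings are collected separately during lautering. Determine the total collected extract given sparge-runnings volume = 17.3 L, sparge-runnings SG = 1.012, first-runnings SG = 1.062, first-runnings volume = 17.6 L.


total = Σ (SG_i − 1)·1000·V_i
first = (1.062 − 1)·1000·17.6 = 1091.2000
sparge = (1.012 − 1)·1000·17.3 = 207.6000
total = 1091.2000 + 207.6000

1298.8000 gravity·L


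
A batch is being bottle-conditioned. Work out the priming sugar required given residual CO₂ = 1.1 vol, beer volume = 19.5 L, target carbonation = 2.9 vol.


sugar = (target − residual)·4.0·V
sugar = (2.9 − 1.1)·4.0·19.5

140.4000 g


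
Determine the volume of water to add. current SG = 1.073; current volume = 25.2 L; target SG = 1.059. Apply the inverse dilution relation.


V_water = V·((SG_curr − 1)/(SG_target − 1) − 1)
V_water = 25.2·((1.073 − 1)/(1.059 − 1) − 1)

5.9797 L


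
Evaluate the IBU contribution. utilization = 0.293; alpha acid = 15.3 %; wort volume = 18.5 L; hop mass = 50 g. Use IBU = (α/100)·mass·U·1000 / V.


IBU = (15.3/100)·50·0.293·1000 / 18.5

121.1595 IBU


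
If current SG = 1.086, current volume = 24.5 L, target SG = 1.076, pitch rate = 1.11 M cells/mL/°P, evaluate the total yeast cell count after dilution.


V_w = V·((SG_c−1)/(SG_t−1)−1);  °P = 259 − 259/SG_t;  cells = rate·(V+V_w)·°P
V_w = 24.5·((1.086−1)/(1.076−1)−1) = 3.2237
V_final = 24.5 + 3.2237 = 27.7237
°P = 259 − 259/1.076 = 18.2937
cells = 1.11·27.7237·18.2937

562.9567 billion cells


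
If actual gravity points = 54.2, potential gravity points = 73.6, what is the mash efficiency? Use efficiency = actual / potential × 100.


efficiency = 54.2 / 73.6 × 100

73.6413 %


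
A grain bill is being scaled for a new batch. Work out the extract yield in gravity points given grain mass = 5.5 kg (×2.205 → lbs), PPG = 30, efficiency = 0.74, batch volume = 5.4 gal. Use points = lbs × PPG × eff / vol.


lbs = 5.5 × 2.205 = 12.1275
points = 12.1275 × 30 × 0.74 / 5.4

49.8575 points


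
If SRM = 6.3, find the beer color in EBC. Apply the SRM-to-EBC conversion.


EBC = SRM · 1.97
EBC = 6.3 · 1.97

12.4110 EBC


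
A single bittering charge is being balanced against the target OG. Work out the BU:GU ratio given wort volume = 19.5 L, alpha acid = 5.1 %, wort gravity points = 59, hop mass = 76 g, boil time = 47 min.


U = 1.65·0.000125^(GP/1000)·(1−e^(−0.04t))/4.15;  IBU = (α/100)·m·U·1000/V;  BU:GU = IBU/GP
U = 1.65·0.000125^(59/1000)·(1−e^(−0.04·47))/4.15 = 0.1983
IBU = (5.1/100)·76·0.1983·1000/19.5 = 39.4091
BU:GU = 39.4091/59

0.6680


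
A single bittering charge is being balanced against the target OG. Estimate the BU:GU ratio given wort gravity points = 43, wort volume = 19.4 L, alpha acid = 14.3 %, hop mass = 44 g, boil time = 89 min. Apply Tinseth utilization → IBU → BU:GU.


U = 1.65·0.000125^(GP/1000)·(1−e^(−0.04t))/4.15;  IBU = (α/100)·m·U·1000/V;  BU:GU = IBU/GP
U = 1.65·0.000125^(43/1000)·(1−e^(−0.04·89))/4.15 = 0.2625
IBU = (14.3/100)·44·0.2625·1000/19.4 = 85.1256
BU:GU = 85.1256/43

1.9797


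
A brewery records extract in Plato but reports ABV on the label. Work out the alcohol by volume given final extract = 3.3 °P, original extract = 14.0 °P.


SG = 259/(259 − P);  ABV = (OG − FG)·131.25
OG = 259/(259 − 14.0) = 1.0571
FG = 259/(259 − 3.3) = 1.0129
ABV = (1.0571 − 1.0129)·131.25

5.8061 % ABV


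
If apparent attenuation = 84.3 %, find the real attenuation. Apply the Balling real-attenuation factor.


RA = AA · 0.8192
RA = 84.3 · 0.8192

69.0586 %


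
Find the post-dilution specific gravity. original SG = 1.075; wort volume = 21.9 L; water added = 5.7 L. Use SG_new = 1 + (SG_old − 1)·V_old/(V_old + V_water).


pts = (1.075 − 1)·1000·21.9/(21.9 + 5.7) = 59.5109
SG_new = 1 + 59.5109/1000

1.0595


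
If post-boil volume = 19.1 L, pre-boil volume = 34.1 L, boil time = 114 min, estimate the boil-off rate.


rate = (V_pre − V_post) / (t_min/60)
rate = (34.1 − 19.1) / (114/60)

7.8947 L/hr


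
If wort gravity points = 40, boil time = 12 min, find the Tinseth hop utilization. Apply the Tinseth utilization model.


U = 1.65·0.000125^(GP/1000) · (1 − e^(−0.04·t))/4.15
bigness = 1.65·0.000125^(40/1000) = 1.1518
boil_factor = (1 − e^(−0.04·12))/4.15 = 0.0919
U = 1.1518 · 0.0919

0.1058


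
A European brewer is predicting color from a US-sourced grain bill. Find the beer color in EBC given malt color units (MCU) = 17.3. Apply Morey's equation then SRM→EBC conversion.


SRM = 1.4922·MCU^0.6859;  EBC = SRM·1.97
SRM = 1.4922·17.3^0.6859 = 10.5439
EBC = 10.5439·1.97

20.7716 EBC


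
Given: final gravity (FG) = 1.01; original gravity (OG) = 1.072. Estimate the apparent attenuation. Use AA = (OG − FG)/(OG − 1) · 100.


AA = (1.072 − 1.01)/(1.072 − 1) · 100

86.1111 %


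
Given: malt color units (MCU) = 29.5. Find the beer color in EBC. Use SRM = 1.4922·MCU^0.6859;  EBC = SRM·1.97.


SRM = 1.4922·29.5^0.6859 = 15.2047
EBC = 15.2047·1.97

29.9533 EBC


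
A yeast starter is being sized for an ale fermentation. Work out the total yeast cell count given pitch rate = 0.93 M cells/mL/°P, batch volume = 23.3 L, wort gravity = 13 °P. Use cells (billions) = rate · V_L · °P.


cells = 0.93 · 23.3 · 13

281.6970 billion cells


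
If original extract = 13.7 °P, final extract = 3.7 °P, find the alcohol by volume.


SG = 259/(259 − P);  ABV = (OG − FG)·131.25
OG = 259/(259 − 13.7) = 1.0558
FG = 259/(259 − 3.7) = 1.0145
ABV = (1.0558 − 1.0145)·131.25

5.4281 % ABV


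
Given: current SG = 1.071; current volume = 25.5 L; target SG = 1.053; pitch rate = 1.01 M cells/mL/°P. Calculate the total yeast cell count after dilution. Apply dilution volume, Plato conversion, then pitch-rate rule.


V_w = V·((SG_c−1)/(SG_t−1)−1);  °P = 259 − 259/SG_t;  cells = rate·(V+V_w)·°P
V_w = 25.5·((1.071−1)/(1.053−1)−1) = 8.6604
V_final = 25.5 + 8.6604 = 34.1604
°P = 259 − 259/1.053 = 13.0361
cells = 1.01·34.1604·13.0361

449.7708 billion cells


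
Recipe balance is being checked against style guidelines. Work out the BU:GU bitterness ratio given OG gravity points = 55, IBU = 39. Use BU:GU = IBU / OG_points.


BU:GU = 39 / 55

0.7091


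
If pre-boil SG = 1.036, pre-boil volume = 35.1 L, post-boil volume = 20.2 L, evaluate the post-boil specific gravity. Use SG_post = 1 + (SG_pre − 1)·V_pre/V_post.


pts_pre = (1.036 − 1)·1000 = 36.0000
pts_post = 36.0000·35.1/20.2 = 62.5545
SG_post = 1 + 62.5545/1000

1.0626


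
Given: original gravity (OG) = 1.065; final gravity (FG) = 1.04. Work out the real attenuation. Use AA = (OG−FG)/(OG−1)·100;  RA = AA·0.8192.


AA = (1.065 − 1.04)/(1.065 − 1)·100 = 38.4615
RA = 38.4615·0.8192

31.5077 %


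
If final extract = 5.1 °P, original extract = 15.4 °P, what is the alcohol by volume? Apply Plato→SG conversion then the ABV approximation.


SG = 259/(259 − P);  ABV = (OG − FG)·131.25
OG = 259/(259 − 15.4) = 1.0632
FG = 259/(259 − 5.1) = 1.0201
ABV = (1.0632 − 1.0201)·131.25

5.6610 % ABV


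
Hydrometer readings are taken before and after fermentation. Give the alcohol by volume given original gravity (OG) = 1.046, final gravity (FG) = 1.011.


ABV = (OG − FG) · 131.25
ABV = (1.046 − 1.011) · 131.25

4.5938 % ABV


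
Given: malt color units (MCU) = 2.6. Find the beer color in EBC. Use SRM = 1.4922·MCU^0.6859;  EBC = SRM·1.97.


SRM = 1.4922·2.6^0.6859 = 2.8738
EBC = 2.8738·1.97

5.6614 EBC


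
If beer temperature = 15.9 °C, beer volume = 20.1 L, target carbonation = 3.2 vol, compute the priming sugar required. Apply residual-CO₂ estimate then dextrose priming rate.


residual = 14.695·(0.01821 + 0.09011·e^(−0.04·T));  sugar = (target − residual)·4.0·V
residual = 14.695·(0.01821 + 0.09011·e^(−0.04·15.9)) = 0.9686
sugar = (3.2 − 0.9686)·4.0·20.1

179.4032 g


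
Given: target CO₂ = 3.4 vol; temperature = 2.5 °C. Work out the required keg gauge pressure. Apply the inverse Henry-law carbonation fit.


psi = vols/(0.01821 + 0.09011·e^(−0.04·T)) − 14.695
psi = 3.4/(0.01821 + 0.09011·e^(−0.04·2.5)) − 14.695

19.3920 psi


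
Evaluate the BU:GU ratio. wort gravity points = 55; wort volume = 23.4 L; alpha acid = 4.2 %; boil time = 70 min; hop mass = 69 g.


U = 1.65·0.000125^(GP/1000)·(1−e^(−0.04t))/4.15;  IBU = (α/100)·m·U·1000/V;  BU:GU = IBU/GP
U = 1.65·0.000125^(55/1000)·(1−e^(−0.04·70))/4.15 = 0.2278
IBU = (4.2/100)·69·0.2278·1000/23.4 = 28.2099
BU:GU = 28.2099/55

0.5129


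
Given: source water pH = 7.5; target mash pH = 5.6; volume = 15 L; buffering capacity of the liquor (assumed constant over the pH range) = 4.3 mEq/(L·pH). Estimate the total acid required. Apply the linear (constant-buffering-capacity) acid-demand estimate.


acid = buffering capacity · (pH_source − pH_target) · V
acid = 4.3 · (7.5 − 5.6) · 15

122.5500 mEq


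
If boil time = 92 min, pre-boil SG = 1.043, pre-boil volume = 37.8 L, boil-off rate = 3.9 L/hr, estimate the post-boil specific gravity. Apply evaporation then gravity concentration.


V_post = V_pre − rate·(t/60);  SG_post = 1 + (SG_pre−1)·V_pre/V_post
V_post = 37.8 − 3.9·(92/60) = 31.8200
SG_post = 1 + (1.043 − 1)·37.8/31.8200

1.0511


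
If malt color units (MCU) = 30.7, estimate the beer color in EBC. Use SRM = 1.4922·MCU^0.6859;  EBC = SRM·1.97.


SRM = 1.4922·30.7^0.6859 = 15.6263
EBC = 15.6263·1.97

30.7837 EBC


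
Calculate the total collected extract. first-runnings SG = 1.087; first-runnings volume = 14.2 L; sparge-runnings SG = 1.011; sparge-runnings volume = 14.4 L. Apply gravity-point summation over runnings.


total = Σ (SG_i − 1)·1000·V_i
first = (1.087 − 1)·1000·14.2 = 1235.4000
sparge = (1.011 − 1)·1000·14.4 = 158.4000
total = 1235.4000 + 158.4000

1393.8000 gravity·L


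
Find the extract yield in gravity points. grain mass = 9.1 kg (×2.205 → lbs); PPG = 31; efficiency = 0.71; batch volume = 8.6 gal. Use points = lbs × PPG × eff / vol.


lbs = 9.1 × 2.205 = 20.0655
points = 20.0655 × 31 × 0.71 / 8.6

51.3537 points


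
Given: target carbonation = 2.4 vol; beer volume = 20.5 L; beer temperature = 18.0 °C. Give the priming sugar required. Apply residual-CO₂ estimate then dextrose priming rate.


residual = 14.695·(0.01821 + 0.09011·e^(−0.04·T));  sugar = (target − residual)·4.0·V
residual = 14.695·(0.01821 + 0.09011·e^(−0.04·18.0)) = 0.9121
sugar = (2.4 − 0.9121)·4.0·20.5

122.0048 g


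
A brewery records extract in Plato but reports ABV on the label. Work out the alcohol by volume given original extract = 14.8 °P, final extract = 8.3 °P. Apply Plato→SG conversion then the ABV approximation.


SG = 259/(259 − P);  ABV = (OG − FG)·131.25
OG = 259/(259 − 14.8) = 1.0606
FG = 259/(259 − 8.3) = 1.0331
ABV = (1.0606 − 1.0331)·131.25

3.6092 % ABV


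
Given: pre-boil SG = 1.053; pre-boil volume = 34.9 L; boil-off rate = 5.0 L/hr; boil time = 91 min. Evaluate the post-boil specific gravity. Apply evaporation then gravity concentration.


V_post = V_pre − rate·(t/60);  SG_post = 1 + (SG_pre−1)·V_pre/V_post
V_post = 34.9 − 5.0·(91/60) = 27.3167
SG_post = 1 + (1.053 − 1)·34.9/27.3167

1.0677


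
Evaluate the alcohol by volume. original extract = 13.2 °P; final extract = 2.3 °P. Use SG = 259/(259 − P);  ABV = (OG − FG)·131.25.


OG = 259/(259 − 13.2) = 1.0537
FG = 259/(259 − 2.3) = 1.0090
ABV = (1.0537 − 1.0090)·131.25

5.8724 % ABV


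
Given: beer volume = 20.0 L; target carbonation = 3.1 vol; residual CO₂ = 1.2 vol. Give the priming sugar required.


sugar = (target − residual)·4.0·V
sugar = (3.1 − 1.2)·4.0·20.0

152.0000 g


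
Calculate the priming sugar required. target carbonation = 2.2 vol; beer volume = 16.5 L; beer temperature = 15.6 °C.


residual = 14.695·(0.01821 + 0.09011·e^(−0.04·T));  sugar = (target − residual)·4.0·V
residual = 14.695·(0.01821 + 0.09011·e^(−0.04·15.6)) = 0.9771
sugar = (2.2 − 0.9771)·4.0·16.5

80.7127 g


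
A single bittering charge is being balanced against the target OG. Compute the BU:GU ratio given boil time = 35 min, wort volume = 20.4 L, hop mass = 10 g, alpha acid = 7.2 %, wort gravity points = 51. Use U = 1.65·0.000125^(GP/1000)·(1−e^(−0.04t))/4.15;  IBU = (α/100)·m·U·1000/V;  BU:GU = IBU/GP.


U = 1.65·0.000125^(51/1000)·(1−e^(−0.04·35))/4.15 = 0.1894
IBU = (7.2/100)·10·0.1894·1000/20.4 = 6.6851
BU:GU = 6.6851/51

0.1311


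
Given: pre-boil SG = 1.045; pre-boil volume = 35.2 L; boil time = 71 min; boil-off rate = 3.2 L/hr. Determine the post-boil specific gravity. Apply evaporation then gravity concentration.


V_post = V_pre − rate·(t/60);  SG_post = 1 + (SG_pre−1)·V_pre/V_post
V_post = 35.2 − 3.2·(71/60) = 31.4133
SG_post = 1 + (1.045 − 1)·35.2/31.4133

1.0504


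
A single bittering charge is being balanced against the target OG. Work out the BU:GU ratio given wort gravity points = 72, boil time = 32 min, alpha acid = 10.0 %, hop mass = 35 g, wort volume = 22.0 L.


U = 1.65·0.000125^(GP/1000)·(1−e^(−0.04t))/4.15;  IBU = (α/100)·m·U·1000/V;  BU:GU = IBU/GP
U = 1.65·0.000125^(72/1000)·(1−e^(−0.04·32))/4.15 = 0.1503
IBU = (10.0/100)·35·0.1503·1000/22.0 = 23.9097
BU:GU = 23.9097/72

0.3321


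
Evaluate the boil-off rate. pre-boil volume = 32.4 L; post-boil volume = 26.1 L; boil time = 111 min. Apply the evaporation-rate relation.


rate = (V_pre − V_post) / (t_min/60)
rate = (32.4 − 26.1) / (111/60)

3.4054 L/hr


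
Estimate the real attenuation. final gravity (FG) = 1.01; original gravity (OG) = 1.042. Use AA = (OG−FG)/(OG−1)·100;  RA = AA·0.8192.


AA = (1.042 − 1.01)/(1.042 − 1)·100 = 76.1905
RA = 76.1905·0.8192

62.4152 %


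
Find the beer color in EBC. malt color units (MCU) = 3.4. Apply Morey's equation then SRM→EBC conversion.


SRM = 1.4922·MCU^0.6859;  EBC = SRM·1.97
SRM = 1.4922·3.4^0.6859 = 3.4544
EBC = 3.4544·1.97

6.8051 EBC


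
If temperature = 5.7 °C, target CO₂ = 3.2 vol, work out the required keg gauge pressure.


psi = vols/(0.01821 + 0.09011·e^(−0.04·T)) − 14.695
psi = 3.2/(0.01821 + 0.09011·e^(−0.04·5.7)) − 14.695

20.8808 psi


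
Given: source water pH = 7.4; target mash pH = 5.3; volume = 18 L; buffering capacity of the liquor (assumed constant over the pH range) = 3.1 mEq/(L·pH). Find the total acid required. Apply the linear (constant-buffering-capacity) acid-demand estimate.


acid = buffering capacity · (pH_source − pH_target) · V
acid = 3.1 · (7.4 − 5.3) · 18

117.1800 mEq


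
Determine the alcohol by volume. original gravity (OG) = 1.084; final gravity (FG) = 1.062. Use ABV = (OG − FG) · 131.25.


ABV = (1.084 − 1.062) · 131.25

2.8875 % ABV


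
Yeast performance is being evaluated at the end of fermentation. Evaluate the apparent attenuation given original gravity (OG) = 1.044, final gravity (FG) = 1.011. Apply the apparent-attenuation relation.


AA = (OG − FG)/(OG − 1) · 100
AA = (1.044 − 1.011)/(1.044 − 1) · 100

75.0000 %


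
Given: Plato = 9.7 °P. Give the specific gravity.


SG = 259/(259 − P)
SG = 259/(259 − 9.7)

1.0389


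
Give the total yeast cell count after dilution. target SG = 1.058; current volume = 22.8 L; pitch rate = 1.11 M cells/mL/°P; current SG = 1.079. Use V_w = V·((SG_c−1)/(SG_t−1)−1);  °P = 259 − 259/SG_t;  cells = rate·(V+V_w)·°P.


V_w = 22.8·((1.079−1)/(1.058−1)−1) = 8.2552
V_final = 22.8 + 8.2552 = 31.0552
°P = 259 − 259/1.058 = 14.1985
cells = 1.11·31.0552·14.1985

489.4395 billion cells


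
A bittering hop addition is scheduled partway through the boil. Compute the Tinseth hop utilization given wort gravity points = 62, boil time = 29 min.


U = 1.65·0.000125^(GP/1000) · (1 − e^(−0.04·t))/4.15
bigness = 1.65·0.000125^(62/1000) = 0.9451
boil_factor = (1 − e^(−0.04·29))/4.15 = 0.1654
U = 0.9451 · 0.1654

0.1563


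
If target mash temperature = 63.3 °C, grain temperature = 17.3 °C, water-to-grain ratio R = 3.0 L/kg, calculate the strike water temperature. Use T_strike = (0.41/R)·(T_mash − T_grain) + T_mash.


T_strike = (0.41/3.0)·(63.3 − 17.3) + 63.3

69.5867 °C


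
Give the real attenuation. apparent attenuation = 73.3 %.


RA = AA · 0.8192
RA = 73.3 · 0.8192

60.0474 %


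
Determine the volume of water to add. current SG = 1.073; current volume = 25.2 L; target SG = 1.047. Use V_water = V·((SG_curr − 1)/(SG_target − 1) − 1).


V_water = 25.2·((1.073 − 1)/(1.047 − 1) − 1)

13.9404 L


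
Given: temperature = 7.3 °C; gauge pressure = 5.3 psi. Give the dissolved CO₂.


vols = (P + 14.695)·(0.01821 + 0.09011·e^(−0.04·T))
vols = (5.3 + 14.695)·(0.01821 + 0.09011·e^(−0.04·7.3))

1.7096 volumes


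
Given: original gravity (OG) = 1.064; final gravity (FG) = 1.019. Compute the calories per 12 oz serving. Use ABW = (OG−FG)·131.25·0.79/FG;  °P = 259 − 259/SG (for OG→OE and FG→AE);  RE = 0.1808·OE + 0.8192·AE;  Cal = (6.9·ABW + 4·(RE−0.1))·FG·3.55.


ABW = (1.064 − 1.019)·131.25·0.79/1.019 = 4.5789
OE = 259 − 259/1.064 = 15.5789 °P
AE = 259 − 259/1.019 = 4.8292 °P
RE = 0.1808·15.5789 + 0.8192·4.8292 = 6.7728 °P
Cal = (6.9·4.5789 + 4·(6.7728−0.1))·1.019·3.55

210.8461 kcal


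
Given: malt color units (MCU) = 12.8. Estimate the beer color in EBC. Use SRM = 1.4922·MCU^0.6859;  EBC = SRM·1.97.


SRM = 1.4922·12.8^0.6859 = 8.5756
EBC = 8.5756·1.97

16.8938 EBC


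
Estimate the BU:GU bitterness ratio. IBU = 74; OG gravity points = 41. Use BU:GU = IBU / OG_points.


BU:GU = 74 / 41

1.8049


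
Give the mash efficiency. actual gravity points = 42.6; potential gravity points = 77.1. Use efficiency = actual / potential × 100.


efficiency = 42.6 / 77.1 × 100

55.2529 %


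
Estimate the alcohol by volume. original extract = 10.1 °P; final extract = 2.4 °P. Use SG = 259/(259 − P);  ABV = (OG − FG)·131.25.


OG = 259/(259 − 10.1) = 1.0406
FG = 259/(259 − 2.4) = 1.0094
ABV = (1.0406 − 1.0094)·131.25

4.0983 % ABV


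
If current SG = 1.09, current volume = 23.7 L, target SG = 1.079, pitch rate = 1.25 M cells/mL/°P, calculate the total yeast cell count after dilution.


V_w = V·((SG_c−1)/(SG_t−1)−1);  °P = 259 − 259/SG_t;  cells = rate·(V+V_w)·°P
V_w = 23.7·((1.09−1)/(1.079−1)−1) = 3.3000
V_final = 23.7 + 3.3000 = 27.0000
°P = 259 − 259/1.079 = 18.9629
cells = 1.25·27.0000·18.9629

639.9988 billion cells


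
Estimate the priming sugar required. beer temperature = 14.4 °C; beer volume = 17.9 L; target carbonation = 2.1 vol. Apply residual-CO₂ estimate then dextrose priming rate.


residual = 14.695·(0.01821 + 0.09011·e^(−0.04·T));  sugar = (target − residual)·4.0·V
residual = 14.695·(0.01821 + 0.09011·e^(−0.04·14.4)) = 1.0120
sugar = (2.1 − 1.0120)·4.0·17.9

77.9032 g


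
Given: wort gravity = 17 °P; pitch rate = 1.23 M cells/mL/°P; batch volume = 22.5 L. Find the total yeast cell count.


cells (billions) = rate · V_L · °P
cells = 1.23 · 22.5 · 17

470.4750 billion cells


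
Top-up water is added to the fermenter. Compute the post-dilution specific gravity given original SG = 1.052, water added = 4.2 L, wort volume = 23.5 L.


SG_new = 1 + (SG_old − 1)·V_old/(V_old + V_water)
pts = (1.052 − 1)·1000·23.5/(23.5 + 4.2) = 44.1155
SG_new = 1 + 44.1155/1000

1.0441


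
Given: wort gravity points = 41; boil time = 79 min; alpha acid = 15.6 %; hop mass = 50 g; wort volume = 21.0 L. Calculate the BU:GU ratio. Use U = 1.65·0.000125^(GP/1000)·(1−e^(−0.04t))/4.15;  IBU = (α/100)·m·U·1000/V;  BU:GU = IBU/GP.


U = 1.65·0.000125^(41/1000)·(1−e^(−0.04·79))/4.15 = 0.2634
IBU = (15.6/100)·50·0.2634·1000/21.0 = 97.8266
BU:GU = 97.8266/41

2.3860


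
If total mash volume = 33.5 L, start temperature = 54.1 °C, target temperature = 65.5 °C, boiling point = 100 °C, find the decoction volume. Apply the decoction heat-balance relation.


V_dec = V_total·(T_target − T_start)/(T_boil − T_start)
V_dec = 33.5·(65.5 − 54.1)/(100 − 54.1)

8.3203 L


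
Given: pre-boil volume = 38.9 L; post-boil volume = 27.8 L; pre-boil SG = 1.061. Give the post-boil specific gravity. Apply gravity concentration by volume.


SG_post = 1 + (SG_pre − 1)·V_pre/V_post
pts_pre = (1.061 − 1)·1000 = 61.0000
pts_post = 61.0000·38.9/27.8 = 85.3561
SG_post = 1 + 85.3561/1000

1.0854


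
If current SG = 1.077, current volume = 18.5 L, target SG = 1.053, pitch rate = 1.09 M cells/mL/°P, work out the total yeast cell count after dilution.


V_w = V·((SG_c−1)/(SG_t−1)−1);  °P = 259 − 259/SG_t;  cells = rate·(V+V_w)·°P
V_w = 18.5·((1.077−1)/(1.053−1)−1) = 8.3774
V_final = 18.5 + 8.3774 = 26.8774
°P = 259 − 259/1.053 = 13.0361
cells = 1.09·26.8774·13.0361

381.9094 billion cells


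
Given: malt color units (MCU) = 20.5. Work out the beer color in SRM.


SRM = 1.4922 · MCU^0.6859
SRM = 1.4922 · 20.5^0.6859

11.8457 SRM


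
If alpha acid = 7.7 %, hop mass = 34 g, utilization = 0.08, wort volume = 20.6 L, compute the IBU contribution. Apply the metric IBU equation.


IBU = (α/100)·mass·U·1000 / V
IBU = (7.7/100)·34·0.08·1000 / 20.6

10.1670 IBU


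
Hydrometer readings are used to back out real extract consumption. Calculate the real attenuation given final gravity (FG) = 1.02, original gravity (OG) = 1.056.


AA = (OG−FG)/(OG−1)·100;  RA = AA·0.8192
AA = (1.056 − 1.02)/(1.056 − 1)·100 = 64.2857
RA = 64.2857·0.8192

52.6629 %


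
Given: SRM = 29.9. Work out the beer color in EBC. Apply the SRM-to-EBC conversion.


EBC = SRM · 1.97
EBC = 29.9 · 1.97

58.9030 EBC


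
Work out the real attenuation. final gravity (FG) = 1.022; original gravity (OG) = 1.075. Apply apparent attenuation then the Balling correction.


AA = (OG−FG)/(OG−1)·100;  RA = AA·0.8192
AA = (1.075 − 1.022)/(1.075 − 1)·100 = 70.6667
RA = 70.6667·0.8192

57.8901 %


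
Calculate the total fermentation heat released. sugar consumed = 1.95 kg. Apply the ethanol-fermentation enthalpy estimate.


Q = m_sugar · 590 kJ/kg
Q = 1.95 · 590

1150.5000 kJ


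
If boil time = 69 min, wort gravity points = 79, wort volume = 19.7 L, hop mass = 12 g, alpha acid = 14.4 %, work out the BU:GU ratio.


U = 1.65·0.000125^(GP/1000)·(1−e^(−0.04t))/4.15;  IBU = (α/100)·m·U·1000/V;  BU:GU = IBU/GP
U = 1.65·0.000125^(79/1000)·(1−e^(−0.04·69))/4.15 = 0.1831
IBU = (14.4/100)·12·0.1831·1000/19.7 = 16.0610
BU:GU = 16.0610/79

0.2033


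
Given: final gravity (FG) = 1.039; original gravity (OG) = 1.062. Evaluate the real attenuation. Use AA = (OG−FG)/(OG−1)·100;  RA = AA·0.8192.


AA = (1.062 − 1.039)/(1.062 − 1)·100 = 37.0968
RA = 37.0968·0.8192

30.3897 %


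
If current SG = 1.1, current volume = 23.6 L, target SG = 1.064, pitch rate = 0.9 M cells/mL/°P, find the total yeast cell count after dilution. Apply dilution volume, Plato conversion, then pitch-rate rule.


V_w = V·((SG_c−1)/(SG_t−1)−1);  °P = 259 − 259/SG_t;  cells = rate·(V+V_w)·°P
V_w = 23.6·((1.1−1)/(1.064−1)−1) = 13.2750
V_final = 23.6 + 13.2750 = 36.8750
°P = 259 − 259/1.064 = 15.5789
cells = 0.9·36.8750·15.5789

517.0263 billion cells


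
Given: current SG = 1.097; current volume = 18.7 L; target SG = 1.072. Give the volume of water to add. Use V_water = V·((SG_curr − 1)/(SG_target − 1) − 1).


V_water = 18.7·((1.097 − 1)/(1.072 − 1) − 1)

6.4931 L


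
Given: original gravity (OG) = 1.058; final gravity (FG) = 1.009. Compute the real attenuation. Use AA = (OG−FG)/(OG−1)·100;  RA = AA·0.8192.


AA = (1.058 − 1.009)/(1.058 − 1)·100 = 84.4828
RA = 84.4828·0.8192

69.2083 %


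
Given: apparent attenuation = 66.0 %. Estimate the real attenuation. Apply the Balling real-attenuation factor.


RA = AA · 0.8192
RA = 66.0 · 0.8192

54.0672 %


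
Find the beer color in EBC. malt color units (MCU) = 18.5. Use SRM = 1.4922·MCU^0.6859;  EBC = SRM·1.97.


SRM = 1.4922·18.5^0.6859 = 11.0403
EBC = 11.0403·1.97

21.7494 EBC


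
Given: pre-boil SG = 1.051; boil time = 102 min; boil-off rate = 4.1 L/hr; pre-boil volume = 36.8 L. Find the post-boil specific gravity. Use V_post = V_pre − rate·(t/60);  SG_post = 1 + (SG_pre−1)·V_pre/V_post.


V_post = 36.8 − 4.1·(102/60) = 29.8300
SG_post = 1 + (1.051 − 1)·36.8/29.8300

1.0629


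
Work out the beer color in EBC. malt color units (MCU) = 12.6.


SRM = 1.4922·MCU^0.6859;  EBC = SRM·1.97
SRM = 1.4922·12.6^0.6859 = 8.4834
EBC = 8.4834·1.97

16.7123 EBC


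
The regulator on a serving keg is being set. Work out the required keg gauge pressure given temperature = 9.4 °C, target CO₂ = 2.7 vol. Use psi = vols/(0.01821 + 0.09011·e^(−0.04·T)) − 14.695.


psi = 2.7/(0.01821 + 0.09011·e^(−0.04·9.4)) − 14.695

19.0214 psi


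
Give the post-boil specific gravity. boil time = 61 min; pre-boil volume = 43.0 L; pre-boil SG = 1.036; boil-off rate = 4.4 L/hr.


V_post = V_pre − rate·(t/60);  SG_post = 1 + (SG_pre−1)·V_pre/V_post
V_post = 43.0 − 4.4·(61/60) = 38.5267
SG_post = 1 + (1.036 − 1)·43.0/38.5267

1.0402


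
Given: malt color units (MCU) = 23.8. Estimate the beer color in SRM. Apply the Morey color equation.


SRM = 1.4922 · MCU^0.6859
SRM = 1.4922 · 23.8^0.6859

13.1226 SRM


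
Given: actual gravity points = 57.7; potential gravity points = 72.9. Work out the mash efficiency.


efficiency = actual / potential × 100
efficiency = 57.7 / 72.9 × 100

79.1495 %


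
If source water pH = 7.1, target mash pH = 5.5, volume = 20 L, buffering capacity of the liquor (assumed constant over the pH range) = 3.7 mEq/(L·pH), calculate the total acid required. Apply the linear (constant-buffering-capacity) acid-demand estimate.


acid = buffering capacity · (pH_source − pH_target) · V
acid = 3.7 · (7.1 − 5.5) · 20

118.4000 mEq


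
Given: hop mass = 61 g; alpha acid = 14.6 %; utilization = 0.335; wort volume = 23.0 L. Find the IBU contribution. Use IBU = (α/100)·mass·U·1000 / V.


IBU = (14.6/100)·61·0.335·1000 / 23.0

129.7178 IBU


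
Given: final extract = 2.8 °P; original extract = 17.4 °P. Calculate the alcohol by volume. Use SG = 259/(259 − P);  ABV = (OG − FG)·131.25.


OG = 259/(259 − 17.4) = 1.0720
FG = 259/(259 − 2.8) = 1.0109
ABV = (1.0720 − 1.0109)·131.25

8.0182 % ABV


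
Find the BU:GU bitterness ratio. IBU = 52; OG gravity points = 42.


BU:GU = IBU / OG_points
BU:GU = 52 / 42

1.2381


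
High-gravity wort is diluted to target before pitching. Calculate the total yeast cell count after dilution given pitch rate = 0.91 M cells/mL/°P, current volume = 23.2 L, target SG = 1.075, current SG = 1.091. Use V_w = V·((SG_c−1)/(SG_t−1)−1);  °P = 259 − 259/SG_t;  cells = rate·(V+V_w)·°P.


V_w = 23.2·((1.091−1)/(1.075−1)−1) = 4.9493
V_final = 23.2 + 4.9493 = 28.1493
°P = 259 − 259/1.075 = 18.0698
cells = 0.91·28.1493·18.0698

462.8732 billion cells


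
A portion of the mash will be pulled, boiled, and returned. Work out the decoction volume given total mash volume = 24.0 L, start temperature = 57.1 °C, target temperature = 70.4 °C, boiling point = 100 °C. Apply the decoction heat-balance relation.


V_dec = V_total·(T_target − T_start)/(T_boil − T_start)
V_dec = 24.0·(70.4 − 57.1)/(100 − 57.1)

7.4406 L


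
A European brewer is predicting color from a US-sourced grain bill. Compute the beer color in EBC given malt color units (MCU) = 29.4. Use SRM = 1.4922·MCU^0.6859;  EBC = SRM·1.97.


SRM = 1.4922·29.4^0.6859 = 15.1693
EBC = 15.1693·1.97

29.8836 EBC


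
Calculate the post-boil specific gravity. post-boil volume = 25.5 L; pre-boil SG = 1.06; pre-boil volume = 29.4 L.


SG_post = 1 + (SG_pre − 1)·V_pre/V_post
pts_pre = (1.06 − 1)·1000 = 60.0000
pts_post = 60.0000·29.4/25.5 = 69.1765
SG_post = 1 + 69.1765/1000

1.0692


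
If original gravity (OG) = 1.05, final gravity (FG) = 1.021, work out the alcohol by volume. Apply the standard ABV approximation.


ABV = (OG − FG) · 131.25
ABV = (1.05 − 1.021) · 131.25

3.8063 % ABV


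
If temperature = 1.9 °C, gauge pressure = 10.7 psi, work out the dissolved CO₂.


vols = (P + 14.695)·(0.01821 + 0.09011·e^(−0.04·T))
vols = (10.7 + 14.695)·(0.01821 + 0.09011·e^(−0.04·1.9))

2.5833 volumes


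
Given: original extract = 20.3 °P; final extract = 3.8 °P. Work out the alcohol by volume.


SG = 259/(259 − P);  ABV = (OG − FG)·131.25
OG = 259/(259 − 20.3) = 1.0850
FG = 259/(259 − 3.8) = 1.0149
ABV = (1.0850 − 1.0149)·131.25

9.2077 % ABV


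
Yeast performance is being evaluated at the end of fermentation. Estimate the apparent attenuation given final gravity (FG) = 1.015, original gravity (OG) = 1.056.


AA = (OG − FG)/(OG − 1) · 100
AA = (1.056 − 1.015)/(1.056 − 1) · 100

73.2143 %


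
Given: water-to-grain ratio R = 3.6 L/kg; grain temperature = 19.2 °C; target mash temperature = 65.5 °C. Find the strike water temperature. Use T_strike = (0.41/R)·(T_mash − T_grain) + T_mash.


T_strike = (0.41/3.6)·(65.5 − 19.2) + 65.5

70.7731 °C


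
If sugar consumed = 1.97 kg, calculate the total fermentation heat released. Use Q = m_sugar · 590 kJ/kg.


Q = 1.97 · 590

1162.3000 kJ


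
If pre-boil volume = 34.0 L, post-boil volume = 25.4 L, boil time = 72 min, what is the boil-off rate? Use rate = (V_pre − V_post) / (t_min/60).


rate = (34.0 − 25.4) / (72/60)

7.1667 L/hr


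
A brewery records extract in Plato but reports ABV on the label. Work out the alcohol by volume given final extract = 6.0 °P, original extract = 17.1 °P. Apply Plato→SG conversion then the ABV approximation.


SG = 259/(259 − P);  ABV = (OG − FG)·131.25
OG = 259/(259 − 17.1) = 1.0707
FG = 259/(259 − 6.0) = 1.0237
ABV = (1.0707 − 1.0237)·131.25

6.1655 % ABV


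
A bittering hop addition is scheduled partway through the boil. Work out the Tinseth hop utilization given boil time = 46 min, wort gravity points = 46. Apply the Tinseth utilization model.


U = 1.65·0.000125^(GP/1000) · (1 − e^(−0.04·t))/4.15
bigness = 1.65·0.000125^(46/1000) = 1.0913
boil_factor = (1 − e^(−0.04·46))/4.15 = 0.2027
U = 1.0913 · 0.2027

0.2212


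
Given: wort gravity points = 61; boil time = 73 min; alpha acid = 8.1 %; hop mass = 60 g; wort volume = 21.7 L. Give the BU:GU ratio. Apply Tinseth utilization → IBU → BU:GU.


U = 1.65·0.000125^(GP/1000)·(1−e^(−0.04t))/4.15;  IBU = (α/100)·m·U·1000/V;  BU:GU = IBU/GP
U = 1.65·0.000125^(61/1000)·(1−e^(−0.04·73))/4.15 = 0.2174
IBU = (8.1/100)·60·0.2174·1000/21.7 = 48.6906
BU:GU = 48.6906/61

0.7982
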